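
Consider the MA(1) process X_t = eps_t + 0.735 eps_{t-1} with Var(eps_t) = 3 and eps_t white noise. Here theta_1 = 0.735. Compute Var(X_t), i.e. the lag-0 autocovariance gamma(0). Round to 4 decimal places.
\gamma(0) = 4.6207

For an MA(q) process X_t = eps_t + sum_i theta_i eps_{t-i} with
Var(eps_t) = sigma^2, the variance is
  gamma(0) = sigma^2 * (1 + sum_i theta_i^2).
  sum_i theta_i^2 = (0.735)^2 = 0.540225.
  gamma(0) = 3 * (1 + 0.540225) = 3 * 1.540225 = 4.620675, which rounds to 4.6207.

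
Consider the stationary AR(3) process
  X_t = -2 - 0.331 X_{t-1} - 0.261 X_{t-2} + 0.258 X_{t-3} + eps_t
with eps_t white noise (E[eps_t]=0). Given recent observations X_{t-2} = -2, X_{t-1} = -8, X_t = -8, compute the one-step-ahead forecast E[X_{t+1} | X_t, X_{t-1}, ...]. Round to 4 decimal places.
E[X_{t+1} \mid \mathcal F_t] = 2.2200

For an AR(p) model X_t = c + sum_i phi_i X_{t-i} + eps_t, the
one-step-ahead conditional mean is
  E[X_{t+1} | X_t, ...] = c + sum_i phi_i X_{t+1-i}.
Substitute known values:
  E[X_{t+1} | ...] = -2 + (-0.331) * (-8) + (-0.261) * (-8) + (0.258) * (-2)
                   = 2.2200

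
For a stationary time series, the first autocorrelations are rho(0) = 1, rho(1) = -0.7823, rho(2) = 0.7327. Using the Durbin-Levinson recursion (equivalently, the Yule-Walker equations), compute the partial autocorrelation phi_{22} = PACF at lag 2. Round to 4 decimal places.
\phi_{22} = 0.3111

The PACF at lag k is phi_{kk}, the last component of the solution
to the Yule-Walker system G_k phi = r_k where
  (G_k)_{ij} = rho(|i - j|), (r_k)_i = rho(i), i,j = 1..k.
Equivalently, Durbin-Levinson gives phi_{kk} iteratively:
  phi_{11} = rho(1)
  phi_{kk} = [rho(k) - sum_{j=1..k-1} phi_{k-1,j} rho(k-j)]
            / [1 - sum_{j=1..k-1} phi_{k-1,j} rho(j)],
  phi_{k,j} = phi_{k-1,j} - phi_{kk} phi_{k-1,k-j},  j = 1..k-1.
Step k = 1:
  phi_11 = rho(1) = -0.7823.
Step k = 2:
  phi_22 = [rho(2) - phi_11 rho(1)] / [1 - phi_11 rho(1)] = [0.7327 - (-0.7823)(-0.7823)] / [1 - (-0.7823)(-0.7823)]
         = 0.12070671 / 0.38800671 = 0.3111.
Therefore phi_{22} = 0.3111.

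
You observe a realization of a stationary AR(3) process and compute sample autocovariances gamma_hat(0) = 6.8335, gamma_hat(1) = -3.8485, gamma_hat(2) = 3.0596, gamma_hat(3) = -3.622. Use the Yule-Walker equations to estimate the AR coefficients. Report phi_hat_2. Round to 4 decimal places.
\hat\phi_{2} = 0.0400

The Yule-Walker equations for an AR(p) process read, in matrix form,
  Gamma_p phi = r_p,   with   (Gamma_p)_{ij} = gamma(|i - j|),
                       (r_p)_i = gamma(i),   i,j = 1..p.
Substitute the sample gammas (Toeplitz matrix and right-hand side of size 3):
  Gamma_p = [[6.8335, -3.8485, 3.0596], [-3.8485, 6.8335, -3.8485], [3.0596, -3.8485, 6.8335]]
  r_p     = [-3.8485, 3.0596, -3.622]
Written out (R1..R3):
  (R1) 6.8335 phi_1 - 3.8485 phi_2 + 3.0596 phi_3 = -3.8485
  (R2) -3.8485 phi_1 + 6.8335 phi_2 - 3.8485 phi_3 = 3.0596
  (R3) 3.0596 phi_1 - 3.8485 phi_2 + 6.8335 phi_3 = -3.622
Gaussian elimination:
  R2 <- R2 - (-3.8485/6.8335) R1 = R2 - (-0.563181) R1:  4.666096 phi_2 - 2.12539 phi_3 = 0.892196
  R3 <- R3 - (3.0596/6.8335) R1 = R3 - (0.447735) R1:  -2.12539 phi_2 + 5.463609 phi_3 = -1.89889
  R3 <- R3 - (-2.12539/4.666096) R2 = R3 - (-0.455496) R2:  4.495501 phi_3 = -1.492498
Back-substitution:
  phi_hat_3 = -1.492498 / 4.495501 = -0.331998
  phi_hat_2 = (0.892196 - (-2.12539)(-0.331998)) / 4.666096 = 0.039984
  phi_hat_1 = (-3.8485 - (-3.8485)(0.039984) - (3.0596)(-0.331998)) / 6.8335 = -0.392016
So phi_hat = [-0.3920, 0.0400, -0.3320].
Therefore phi_hat_2 = 0.0400.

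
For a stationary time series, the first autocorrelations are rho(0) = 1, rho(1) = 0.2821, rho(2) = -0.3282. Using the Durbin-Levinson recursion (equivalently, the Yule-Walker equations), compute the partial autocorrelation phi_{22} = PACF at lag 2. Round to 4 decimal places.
\phi_{22} = -0.4430

The PACF at lag k is phi_{kk}, the last component of the solution
to the Yule-Walker system G_k phi = r_k where
  (G_k)_{ij} = rho(|i - j|), (r_k)_i = rho(i), i,j = 1..k.
Equivalently, Durbin-Levinson gives phi_{kk} iteratively:
  phi_{11} = rho(1)
  phi_{kk} = [rho(k) - sum_{j=1..k-1} phi_{k-1,j} rho(k-j)]
            / [1 - sum_{j=1..k-1} phi_{k-1,j} rho(j)],
  phi_{k,j} = phi_{k-1,j} - phi_{kk} phi_{k-1,k-j},  j = 1..k-1.
Step k = 1:
  phi_11 = rho(1) = 0.2821.
Step k = 2:
  phi_22 = [rho(2) - phi_11 rho(1)] / [1 - phi_11 rho(1)] = [-0.3282 - (0.2821)(0.2821)] / [1 - (0.2821)(0.2821)]
         = -0.40778041 / 0.92041959 = -0.443.
Therefore phi_{22} = -0.4430.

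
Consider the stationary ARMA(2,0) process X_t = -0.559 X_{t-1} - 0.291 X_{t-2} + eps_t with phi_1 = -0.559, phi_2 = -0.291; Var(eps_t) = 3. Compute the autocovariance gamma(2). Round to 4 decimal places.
\gamma(2) = -0.1975

Multiply the model equation by X_{t-k} and take expectations. With theta_0 = psi_0 = 1 and psi_j the MA(infinity) weights, this gives
  gamma(k) - sum_i phi_i gamma(k-i) = c_k,
  c_k = sigma^2 * sum_{j=k..q} theta_j psi_{j-k}   (c_k = 0 for k > q),
using gamma(-m) = gamma(m).
Pure AR (q = 0): c_0 = sigma^2 = 3, c_k = 0 for k >= 1.
Equations for k = 0, 1, 2 (AR order 2, c_2 = 0):
  (E0) gamma(0) = phi_1 gamma(1) + phi_2 gamma(2) + c_0
  (E1) gamma(1) = phi_1 gamma(0) + phi_2 gamma(1) + c_1
  (E2) gamma(2) = phi_1 gamma(1) + phi_2 gamma(0)
From (E1): gamma(1) = A gamma(0) + B with
  A = phi_1 / (1 - phi_2) = -0.559 / 1.291 = -0.432998,   B = c_1 / (1 - phi_2) = 0 / 1.291 = 0.
Insert (E2) into (E0): gamma(0) (1 - phi_2^2) = phi_1 (1 + phi_2) gamma(1) + c_0.
  phi_1 (1 + phi_2) = (-0.559)(0.709) = -0.396331,   1 - phi_2^2 = 0.915319.
Replace gamma(1) by A gamma(0) + B and collect gamma(0):
  gamma(0) [0.915319 - (-0.396331)(-0.432998)] = c_0 = 3
  gamma(0) * 0.743709 = 3
  gamma(0) = 3 / 0.743709 = 4.033838.
  gamma(1) = A gamma(0) = (-0.432998)(4.033838) = -1.746642.
  gamma(2) = phi_1 gamma(1) + phi_2 gamma(0) = (-0.559)(-1.746642) + (-0.291)(4.033838) = -0.197474.
Therefore gamma(2) = -0.1975 (to 4 decimal places).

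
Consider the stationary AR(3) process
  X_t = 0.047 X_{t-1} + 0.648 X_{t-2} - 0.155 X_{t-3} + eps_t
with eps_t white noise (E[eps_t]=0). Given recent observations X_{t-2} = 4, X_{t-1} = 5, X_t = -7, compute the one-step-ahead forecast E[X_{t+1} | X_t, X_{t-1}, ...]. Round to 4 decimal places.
E[X_{t+1} \mid \mathcal F_t] = 2.2910

For an AR(p) model X_t = c + sum_i phi_i X_{t-i} + eps_t, the
one-step-ahead conditional mean is
  E[X_{t+1} | X_t, ...] = c + sum_i phi_i X_{t+1-i}.
Substitute known values:
  E[X_{t+1} | ...] = (0.047) * (-7) + (0.648) * (5) + (-0.155) * (4)
                   = 2.2910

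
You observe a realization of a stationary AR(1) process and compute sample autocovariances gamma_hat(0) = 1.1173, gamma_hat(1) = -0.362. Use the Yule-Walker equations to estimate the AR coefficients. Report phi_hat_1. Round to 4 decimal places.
\hat\phi_{1} = -0.3240

The Yule-Walker equations for an AR(p) process read, in matrix form,
  Gamma_p phi = r_p,   with   (Gamma_p)_{ij} = gamma(|i - j|),
                       (r_p)_i = gamma(i),   i,j = 1..p.
Substitute the sample gammas (Toeplitz matrix and right-hand side of size 1):
  Gamma_p = [[1.1173]]
  r_p     = [-0.362]
With p = 1 this is the single equation gamma(0) phi_1 = gamma(1):
  phi_hat_1 = gamma(1) / gamma(0) = -0.362 / 1.1173 = -0.3240.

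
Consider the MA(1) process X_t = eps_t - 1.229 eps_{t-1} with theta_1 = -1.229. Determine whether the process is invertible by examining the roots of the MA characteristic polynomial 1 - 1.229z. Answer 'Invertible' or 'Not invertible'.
\text{Not invertible}

The MA(q) characteristic polynomial is P(z) = 1 - 1.229z.
Invertibility requires all roots to lie outside the unit circle, i.e. |z| > 1 for every root.
This is linear in z: 1 + (-1.229) z = 0  =>  z = -1/(-1.229) = 0.81367,  |z| = 0.81367.
Moduli of all roots: 0.8137.
All moduli strictly greater than 1? No.
Verdict: Not invertible.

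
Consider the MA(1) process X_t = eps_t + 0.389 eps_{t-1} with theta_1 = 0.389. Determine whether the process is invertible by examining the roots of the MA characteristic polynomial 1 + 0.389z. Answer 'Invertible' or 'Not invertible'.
\text{Invertible}

The MA(q) characteristic polynomial is P(z) = 1 + 0.389z.
Invertibility requires all roots to lie outside the unit circle, i.e. |z| > 1 for every root.
This is linear in z: 1 + (0.389) z = 0  =>  z = -1/(0.389) = -2.570694,  |z| = 2.570694.
Moduli of all roots: 2.5707.
All moduli strictly greater than 1? Yes.
Verdict: Invertible.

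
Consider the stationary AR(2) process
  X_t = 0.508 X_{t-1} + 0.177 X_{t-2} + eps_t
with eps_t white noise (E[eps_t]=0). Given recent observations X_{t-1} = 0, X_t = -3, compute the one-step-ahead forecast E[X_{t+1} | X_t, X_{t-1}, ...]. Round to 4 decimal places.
E[X_{t+1} \mid \mathcal F_t] = -1.5240

For an AR(p) model X_t = c + sum_i phi_i X_{t-i} + eps_t, the
one-step-ahead conditional mean is
  E[X_{t+1} | X_t, ...] = c + sum_i phi_i X_{t+1-i}.
Substitute known values:
  E[X_{t+1} | ...] = (0.508) * (-3) + (0.177) * (0)
                   = -1.5240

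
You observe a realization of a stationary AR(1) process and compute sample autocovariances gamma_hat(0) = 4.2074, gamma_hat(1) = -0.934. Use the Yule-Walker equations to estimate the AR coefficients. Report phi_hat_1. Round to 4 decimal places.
\hat\phi_{1} = -0.2220

The Yule-Walker equations for an AR(p) process read, in matrix form,
  Gamma_p phi = r_p,   with   (Gamma_p)_{ij} = gamma(|i - j|),
                       (r_p)_i = gamma(i),   i,j = 1..p.
Substitute the sample gammas (Toeplitz matrix and right-hand side of size 1):
  Gamma_p = [[4.2074]]
  r_p     = [-0.934]
With p = 1 this is the single equation gamma(0) phi_1 = gamma(1):
  phi_hat_1 = gamma(1) / gamma(0) = -0.934 / 4.2074 = -0.2220.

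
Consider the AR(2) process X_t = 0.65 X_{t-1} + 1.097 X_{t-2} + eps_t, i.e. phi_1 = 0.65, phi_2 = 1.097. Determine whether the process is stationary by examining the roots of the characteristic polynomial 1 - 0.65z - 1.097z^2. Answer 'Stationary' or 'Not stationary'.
\text{Not stationary}

The AR(p) characteristic polynomial is P(z) = 1 - 0.65z - 1.097z^2.
Stationarity requires all roots to lie outside the unit circle, i.e. |z| > 1 for every root.
Set 1 + (-0.65) z + (-1.097) z^2 = 0, i.e. a z^2 + b z + c = 0 with a = -1.097, b = -0.65, c = 1.
Discriminant D = b^2 - 4ac = (-0.65)^2 - 4*(-1.097)*1 = 0.4225 - (-4.388) = 4.8105.
D >= 0, so the roots are real: z = (-b +/- sqrt(D)) / (2a) = (0.65 +/- 2.193285) / (-2.194).
  z_1 = (0.65 + 2.193285) / (-2.194) = -1.2959,   |z_1| = 1.2959.
  z_2 = (0.65 - 2.193285) / (-2.194) = 0.7034,   |z_2| = 0.7034.
Moduli of all roots: 1.2959, 0.7034.
All moduli strictly greater than 1? No.
Verdict: Not stationary.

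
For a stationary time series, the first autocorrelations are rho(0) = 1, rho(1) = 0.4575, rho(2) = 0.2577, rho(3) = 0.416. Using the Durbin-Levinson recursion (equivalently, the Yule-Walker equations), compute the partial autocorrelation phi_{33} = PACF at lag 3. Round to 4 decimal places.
\phi_{33} = 0.3520

The PACF at lag k is phi_{kk}, the last component of the solution
to the Yule-Walker system G_k phi = r_k where
  (G_k)_{ij} = rho(|i - j|), (r_k)_i = rho(i), i,j = 1..k.
Equivalently, Durbin-Levinson gives phi_{kk} iteratively:
  phi_{11} = rho(1)
  phi_{kk} = [rho(k) - sum_{j=1..k-1} phi_{k-1,j} rho(k-j)]
            / [1 - sum_{j=1..k-1} phi_{k-1,j} rho(j)],
  phi_{k,j} = phi_{k-1,j} - phi_{kk} phi_{k-1,k-j},  j = 1..k-1.
Step k = 1:
  phi_11 = rho(1) = 0.4575.
Step k = 2:
  phi_22 = [rho(2) - phi_11 rho(1)] / [1 - phi_11 rho(1)] = [0.2577 - (0.4575)(0.4575)] / [1 - (0.4575)(0.4575)]
         = 0.04839375 / 0.79069375 = 0.061204.
  Update: phi_21 = phi_11 - phi_22 phi_11 = 0.4575 - (0.061204)(0.4575) = 0.429499.
Step k = 3:
  phi_33 = [rho(3) - phi_21 rho(2) - phi_22 rho(1)] / [1 - phi_21 rho(1) - phi_22 rho(2)]
    numerator   = 0.416 - (0.429499)(0.2577) - (0.061204)(0.4575) = 0.27731718
    denominator = 1 - (0.429499)(0.4575) - (0.061204)(0.2577) = 0.78773185
  phi_33 = 0.27731718 / 0.78773185 = 0.352.
Therefore phi_{33} = 0.3520.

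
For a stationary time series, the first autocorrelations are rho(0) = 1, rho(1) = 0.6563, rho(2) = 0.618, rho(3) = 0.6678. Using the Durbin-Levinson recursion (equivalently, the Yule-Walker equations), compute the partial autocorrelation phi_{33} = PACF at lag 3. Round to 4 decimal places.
\phi_{33} = 0.3540

The PACF at lag k is phi_{kk}, the last component of the solution
to the Yule-Walker system G_k phi = r_k where
  (G_k)_{ij} = rho(|i - j|), (r_k)_i = rho(i), i,j = 1..k.
Equivalently, Durbin-Levinson gives phi_{kk} iteratively:
  phi_{11} = rho(1)
  phi_{kk} = [rho(k) - sum_{j=1..k-1} phi_{k-1,j} rho(k-j)]
            / [1 - sum_{j=1..k-1} phi_{k-1,j} rho(j)],
  phi_{k,j} = phi_{k-1,j} - phi_{kk} phi_{k-1,k-j},  j = 1..k-1.
Step k = 1:
  phi_11 = rho(1) = 0.6563.
Step k = 2:
  phi_22 = [rho(2) - phi_11 rho(1)] / [1 - phi_11 rho(1)] = [0.618 - (0.6563)(0.6563)] / [1 - (0.6563)(0.6563)]
         = 0.18727031 / 0.56927031 = 0.328966.
  Update: phi_21 = phi_11 - phi_22 phi_11 = 0.6563 - (0.328966)(0.6563) = 0.4404.
Step k = 3:
  phi_33 = [rho(3) - phi_21 rho(2) - phi_22 rho(1)] / [1 - phi_21 rho(1) - phi_22 rho(2)]
    numerator   = 0.6678 - (0.4404)(0.618) - (0.328966)(0.6563) = 0.17973277
    denominator = 1 - (0.4404)(0.6563) - (0.328966)(0.618) = 0.50766483
  phi_33 = 0.17973277 / 0.50766483 = 0.354.
Therefore phi_{33} = 0.3540.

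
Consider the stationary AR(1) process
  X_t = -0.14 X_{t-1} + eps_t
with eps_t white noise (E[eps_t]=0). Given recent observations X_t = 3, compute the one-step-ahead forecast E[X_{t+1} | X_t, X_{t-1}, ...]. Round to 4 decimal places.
E[X_{t+1} \mid \mathcal F_t] = -0.4200

For an AR(p) model X_t = c + sum_i phi_i X_{t-i} + eps_t, the
one-step-ahead conditional mean is
  E[X_{t+1} | X_t, ...] = c + sum_i phi_i X_{t+1-i}.
Substitute known values:
  E[X_{t+1} | ...] = (-0.14) * (3)
                   = -0.4200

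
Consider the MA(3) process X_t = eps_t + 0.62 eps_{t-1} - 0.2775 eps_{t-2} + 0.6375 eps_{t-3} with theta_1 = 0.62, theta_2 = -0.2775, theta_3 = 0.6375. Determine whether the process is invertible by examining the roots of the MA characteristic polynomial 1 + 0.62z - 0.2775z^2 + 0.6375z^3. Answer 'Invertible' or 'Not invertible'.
\text{Not invertible}

The MA(q) characteristic polynomial is P(z) = 1 + 0.62z - 0.2775z^2 + 0.6375z^3.
Invertibility requires all roots to lie outside the unit circle, i.e. |z| > 1 for every root.
Degree 3: look for a simple real root z0 first, then factor out (1 - z/z0) and solve the remaining quadratic.
Testing z0 = -0.8: P(-0.8) = 1 + (0.62)(-0.8) + (-0.2775)(-0.8)^2 + (0.6375)(-0.8)^3
  = 1 + (-0.496) + (-0.1776) + (-0.3264) = 0.  So z_0 = -0.8 is a root, |z_0| = 0.8.
Divide out the factor (1 + 1.25 z) = (1 - z/z0) (since 1/z0 = -1.25):
  P(z) = (1 + 1.25 z)(1 + (-0.63) z + (0.51) z^2)
  [check: z-coef -0.63 - (-1.25) = 0.62; z^2-coef 0.51 - (-1.25)(-0.63) = -0.2775; z^3-coef -(-1.25)(0.51) = 0.6375.]
Remaining roots from the quadratic factor 1 + (-0.63) z + (0.51) z^2:
  Set 1 + (-0.63) z + (0.51) z^2 = 0, i.e. a z^2 + b z + c = 0 with a = 0.51, b = -0.63, c = 1.
  Discriminant D = b^2 - 4ac = (-0.63)^2 - 4*(0.51)*1 = 0.3969 - (2.04) = -1.6431.
  D < 0, so the roots are the complex-conjugate pair z = (-b +/- i sqrt(-D)) / (2a) = 0.6176 +/- 1.2567i.
  For a conjugate pair |z|^2 = z * conj(z) = (product of roots) = c/a = 1/(0.51) = 1.960784, so |z| = sqrt(1.960784) = 1.4003 for both roots.
Moduli of all roots: 0.8000, 1.4003, 1.4003.
All moduli strictly greater than 1? No.
Verdict: Not invertible.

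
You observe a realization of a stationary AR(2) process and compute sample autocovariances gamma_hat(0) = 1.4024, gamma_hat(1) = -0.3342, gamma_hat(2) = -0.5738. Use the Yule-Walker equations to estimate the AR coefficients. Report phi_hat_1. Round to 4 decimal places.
\hat\phi_{1} = -0.3560

The Yule-Walker equations for an AR(p) process read, in matrix form,
  Gamma_p phi = r_p,   with   (Gamma_p)_{ij} = gamma(|i - j|),
                       (r_p)_i = gamma(i),   i,j = 1..p.
Substitute the sample gammas (Toeplitz matrix and right-hand side of size 2):
  Gamma_p = [[1.4024, -0.3342], [-0.3342, 1.4024]]
  r_p     = [-0.3342, -0.5738]
Written out:
  1.4024 phi_1 - 0.3342 phi_2 = -0.3342
  -0.3342 phi_1 + 1.4024 phi_2 = -0.5738
Solve by Cramer's rule:
  det = gamma(0)^2 - gamma(1)^2 = (1.4024)^2 - (-0.3342)^2 = 1.96672576 - 0.11168964 = 1.85503612
  phi_hat_1 = [gamma(1) gamma(0) - gamma(1) gamma(2)] / det = [(-0.3342)(1.4024) - (-0.3342)(-0.5738)] / 1.85503612 = -0.66044604 / 1.85503612 = -0.356
  phi_hat_2 = [gamma(0) gamma(2) - gamma(1)^2] / det = [(1.4024)(-0.5738) - (-0.3342)^2] / 1.85503612 = -0.91638676 / 1.85503612 = -0.494
So phi_hat = [-0.3560, -0.4940].
Therefore phi_hat_1 = -0.3560.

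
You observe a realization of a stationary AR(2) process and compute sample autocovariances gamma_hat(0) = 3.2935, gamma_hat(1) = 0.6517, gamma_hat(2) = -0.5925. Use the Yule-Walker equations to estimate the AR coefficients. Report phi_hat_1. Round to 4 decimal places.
\hat\phi_{1} = 0.2430

The Yule-Walker equations for an AR(p) process read, in matrix form,
  Gamma_p phi = r_p,   with   (Gamma_p)_{ij} = gamma(|i - j|),
                       (r_p)_i = gamma(i),   i,j = 1..p.
Substitute the sample gammas (Toeplitz matrix and right-hand side of size 2):
  Gamma_p = [[3.2935, 0.6517], [0.6517, 3.2935]]
  r_p     = [0.6517, -0.5925]
Written out:
  3.2935 phi_1 + 0.6517 phi_2 = 0.6517
  0.6517 phi_1 + 3.2935 phi_2 = -0.5925
Solve by Cramer's rule:
  det = gamma(0)^2 - gamma(1)^2 = (3.2935)^2 - (0.6517)^2 = 10.84714225 - 0.42471289 = 10.42242936
  phi_hat_1 = [gamma(1) gamma(0) - gamma(1) gamma(2)] / det = [(0.6517)(3.2935) - (0.6517)(-0.5925)] / 10.42242936 = 2.5325062 / 10.42242936 = 0.243
  phi_hat_2 = [gamma(0) gamma(2) - gamma(1)^2] / det = [(3.2935)(-0.5925) - (0.6517)^2] / 10.42242936 = -2.37611164 / 10.42242936 = -0.228
So phi_hat = [0.2430, -0.2280].
Therefore phi_hat_1 = 0.2430.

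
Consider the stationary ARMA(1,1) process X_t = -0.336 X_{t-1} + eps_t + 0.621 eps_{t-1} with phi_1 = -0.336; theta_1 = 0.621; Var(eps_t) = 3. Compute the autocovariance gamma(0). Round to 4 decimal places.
\gamma(0) = 3.2747

Multiply the model equation by X_{t-k} and take expectations. With theta_0 = psi_0 = 1 and psi_j the MA(infinity) weights, this gives
  gamma(k) - sum_i phi_i gamma(k-i) = c_k,
  c_k = sigma^2 * sum_{j=k..q} theta_j psi_{j-k}   (c_k = 0 for k > q),
using gamma(-m) = gamma(m).
psi-weights needed (psi_j = theta_j + sum_i phi_i psi_{j-i}):
  psi_1 = theta_1 + phi_1 = 0.621 + (-0.336) = 0.285
Right-hand sides:
  c_0 = sigma^2 (1 + theta_1 psi_1) = 3 * (1 + (0.621)(0.285)) = 3 * 1.176985 = 3.530955
  c_1 = sigma^2 theta_1 = 3 * (0.621) = 1.863
  c_2 = 0
Equations for k = 0 and k = 1 (AR order 1):
  gamma(0) = phi_1 gamma(1) + c_0
  gamma(1) = phi_1 gamma(0) + c_1
Substituting the second into the first: gamma(0) (1 - phi_1^2) = c_0 + phi_1 c_1, so
  gamma(0) = (c_0 + phi_1 c_1) / (1 - phi_1^2) = (3.530955 + (-0.336)(1.863)) / (1 - (-0.336)^2) = 2.904987 / 0.887104 = 3.274686.
Therefore gamma(0) = 3.2747 (to 4 decimal places).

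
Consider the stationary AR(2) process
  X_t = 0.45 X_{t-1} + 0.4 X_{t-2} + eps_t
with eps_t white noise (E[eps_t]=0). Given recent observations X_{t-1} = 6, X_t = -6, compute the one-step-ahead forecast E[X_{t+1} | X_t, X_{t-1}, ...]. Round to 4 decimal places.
E[X_{t+1} \mid \mathcal F_t] = -0.3000

For an AR(p) model X_t = c + sum_i phi_i X_{t-i} + eps_t, the
one-step-ahead conditional mean is
  E[X_{t+1} | X_t, ...] = c + sum_i phi_i X_{t+1-i}.
Substitute known values:
  E[X_{t+1} | ...] = (0.45) * (-6) + (0.4) * (6)
                   = -0.3000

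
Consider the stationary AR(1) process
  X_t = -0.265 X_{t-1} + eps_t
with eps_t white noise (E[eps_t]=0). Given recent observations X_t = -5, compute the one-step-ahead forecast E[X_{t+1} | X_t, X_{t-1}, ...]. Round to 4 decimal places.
E[X_{t+1} \mid \mathcal F_t] = 1.3250

For an AR(p) model X_t = c + sum_i phi_i X_{t-i} + eps_t, the
one-step-ahead conditional mean is
  E[X_{t+1} | X_t, ...] = c + sum_i phi_i X_{t+1-i}.
Substitute known values:
  E[X_{t+1} | ...] = (-0.265) * (-5)
                   = 1.3250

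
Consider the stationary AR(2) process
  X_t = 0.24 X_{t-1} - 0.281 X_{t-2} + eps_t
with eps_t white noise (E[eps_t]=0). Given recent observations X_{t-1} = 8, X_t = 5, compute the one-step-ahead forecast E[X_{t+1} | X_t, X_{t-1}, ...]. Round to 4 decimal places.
E[X_{t+1} \mid \mathcal F_t] = -1.0480

For an AR(p) model X_t = c + sum_i phi_i X_{t-i} + eps_t, the
one-step-ahead conditional mean is
  E[X_{t+1} | X_t, ...] = c + sum_i phi_i X_{t+1-i}.
Substitute known values:
  E[X_{t+1} | ...] = (0.24) * (5) + (-0.281) * (8)
                   = -1.0480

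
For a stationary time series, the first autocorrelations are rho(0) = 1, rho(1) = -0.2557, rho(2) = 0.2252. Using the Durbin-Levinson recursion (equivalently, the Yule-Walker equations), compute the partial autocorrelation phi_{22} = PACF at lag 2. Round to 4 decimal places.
\phi_{22} = 0.1710

The PACF at lag k is phi_{kk}, the last component of the solution
to the Yule-Walker system G_k phi = r_k where
  (G_k)_{ij} = rho(|i - j|), (r_k)_i = rho(i), i,j = 1..k.
Equivalently, Durbin-Levinson gives phi_{kk} iteratively:
  phi_{11} = rho(1)
  phi_{kk} = [rho(k) - sum_{j=1..k-1} phi_{k-1,j} rho(k-j)]
            / [1 - sum_{j=1..k-1} phi_{k-1,j} rho(j)],
  phi_{k,j} = phi_{k-1,j} - phi_{kk} phi_{k-1,k-j},  j = 1..k-1.
Step k = 1:
  phi_11 = rho(1) = -0.2557.
Step k = 2:
  phi_22 = [rho(2) - phi_11 rho(1)] / [1 - phi_11 rho(1)] = [0.2252 - (-0.2557)(-0.2557)] / [1 - (-0.2557)(-0.2557)]
         = 0.15981751 / 0.93461751 = 0.171.
Therefore phi_{22} = 0.1710.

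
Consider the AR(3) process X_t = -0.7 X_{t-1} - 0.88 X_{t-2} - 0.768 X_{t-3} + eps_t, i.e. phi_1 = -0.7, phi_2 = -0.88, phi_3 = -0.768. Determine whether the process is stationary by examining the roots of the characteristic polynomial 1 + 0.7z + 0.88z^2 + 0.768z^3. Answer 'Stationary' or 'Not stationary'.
\text{Stationary}

The AR(p) characteristic polynomial is P(z) = 1 + 0.7z + 0.88z^2 + 0.768z^3.
Stationarity requires all roots to lie outside the unit circle, i.e. |z| > 1 for every root.
Degree 3: look for a simple real root z0 first, then factor out (1 - z/z0) and solve the remaining quadratic.
Testing z0 = -1.25: P(-1.25) = 1 + (0.7)(-1.25) + (0.88)(-1.25)^2 + (0.768)(-1.25)^3
  = 1 + (-0.875) + (1.375) + (-1.5) = 0.  So z_0 = -1.25 is a root, |z_0| = 1.25.
Divide out the factor (1 + 0.8 z) = (1 - z/z0) (since 1/z0 = -0.8):
  P(z) = (1 + 0.8 z)(1 + (-0.1) z + (0.96) z^2)
  [check: z-coef -0.1 - (-0.8) = 0.7; z^2-coef 0.96 - (-0.8)(-0.1) = 0.88; z^3-coef -(-0.8)(0.96) = 0.768.]
Remaining roots from the quadratic factor 1 + (-0.1) z + (0.96) z^2:
  Set 1 + (-0.1) z + (0.96) z^2 = 0, i.e. a z^2 + b z + c = 0 with a = 0.96, b = -0.1, c = 1.
  Discriminant D = b^2 - 4ac = (-0.1)^2 - 4*(0.96)*1 = 0.01 - (3.84) = -3.83.
  D < 0, so the roots are the complex-conjugate pair z = (-b +/- i sqrt(-D)) / (2a) = 0.0521 +/- 1.0193i.
  For a conjugate pair |z|^2 = z * conj(z) = (product of roots) = c/a = 1/(0.96) = 1.041667, so |z| = sqrt(1.041667) = 1.0206 for both roots.
Moduli of all roots: 1.2500, 1.0206, 1.0206.
All moduli strictly greater than 1? Yes.
Verdict: Stationary.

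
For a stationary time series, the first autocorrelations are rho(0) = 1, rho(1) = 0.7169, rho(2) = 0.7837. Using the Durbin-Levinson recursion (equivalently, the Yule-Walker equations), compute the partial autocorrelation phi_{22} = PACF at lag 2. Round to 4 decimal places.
\phi_{22} = 0.5550

The PACF at lag k is phi_{kk}, the last component of the solution
to the Yule-Walker system G_k phi = r_k where
  (G_k)_{ij} = rho(|i - j|), (r_k)_i = rho(i), i,j = 1..k.
Equivalently, Durbin-Levinson gives phi_{kk} iteratively:
  phi_{11} = rho(1)
  phi_{kk} = [rho(k) - sum_{j=1..k-1} phi_{k-1,j} rho(k-j)]
            / [1 - sum_{j=1..k-1} phi_{k-1,j} rho(j)],
  phi_{k,j} = phi_{k-1,j} - phi_{kk} phi_{k-1,k-j},  j = 1..k-1.
Step k = 1:
  phi_11 = rho(1) = 0.7169.
Step k = 2:
  phi_22 = [rho(2) - phi_11 rho(1)] / [1 - phi_11 rho(1)] = [0.7837 - (0.7169)(0.7169)] / [1 - (0.7169)(0.7169)]
         = 0.26975439 / 0.48605439 = 0.555.
Therefore phi_{22} = 0.5550.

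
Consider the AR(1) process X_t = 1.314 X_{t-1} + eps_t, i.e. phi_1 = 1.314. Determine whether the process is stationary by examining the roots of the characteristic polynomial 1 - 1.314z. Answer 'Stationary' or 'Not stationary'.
\text{Not stationary}

The AR(p) characteristic polynomial is P(z) = 1 - 1.314z.
Stationarity requires all roots to lie outside the unit circle, i.e. |z| > 1 for every root.
This is linear in z: 1 + (-1.314) z = 0  =>  z = -1/(-1.314) = 0.761035,  |z| = 0.761035.
Moduli of all roots: 0.7610.
All moduli strictly greater than 1? No.
Verdict: Not stationary.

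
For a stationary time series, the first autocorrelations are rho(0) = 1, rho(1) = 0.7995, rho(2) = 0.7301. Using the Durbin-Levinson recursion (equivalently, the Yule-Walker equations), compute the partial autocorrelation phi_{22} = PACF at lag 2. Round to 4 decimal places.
\phi_{22} = 0.2519

The PACF at lag k is phi_{kk}, the last component of the solution
to the Yule-Walker system G_k phi = r_k where
  (G_k)_{ij} = rho(|i - j|), (r_k)_i = rho(i), i,j = 1..k.
Equivalently, Durbin-Levinson gives phi_{kk} iteratively:
  phi_{11} = rho(1)
  phi_{kk} = [rho(k) - sum_{j=1..k-1} phi_{k-1,j} rho(k-j)]
            / [1 - sum_{j=1..k-1} phi_{k-1,j} rho(j)],
  phi_{k,j} = phi_{k-1,j} - phi_{kk} phi_{k-1,k-j},  j = 1..k-1.
Step k = 1:
  phi_11 = rho(1) = 0.7995.
Step k = 2:
  phi_22 = [rho(2) - phi_11 rho(1)] / [1 - phi_11 rho(1)] = [0.7301 - (0.7995)(0.7995)] / [1 - (0.7995)(0.7995)]
         = 0.09089975 / 0.36079975 = 0.2519.
Therefore phi_{22} = 0.2519.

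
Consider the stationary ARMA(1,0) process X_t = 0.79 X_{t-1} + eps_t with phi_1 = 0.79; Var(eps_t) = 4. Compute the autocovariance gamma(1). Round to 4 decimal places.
\gamma(1) = 8.4065

Multiply the model equation by X_{t-k} and take expectations. With theta_0 = psi_0 = 1 and psi_j the MA(infinity) weights, this gives
  gamma(k) - sum_i phi_i gamma(k-i) = c_k,
  c_k = sigma^2 * sum_{j=k..q} theta_j psi_{j-k}   (c_k = 0 for k > q),
using gamma(-m) = gamma(m).
Pure AR (q = 0): c_0 = sigma^2 = 4, c_k = 0 for k >= 1.
Equations for k = 0 and k = 1 (AR order 1):
  gamma(0) = phi_1 gamma(1) + c_0
  gamma(1) = phi_1 gamma(0) + c_1
Substituting the second into the first: gamma(0) (1 - phi_1^2) = c_0 + phi_1 c_1, so
  gamma(0) = c_0 / (1 - phi_1^2) = 4 / (1 - (0.79)^2) = 4 / 0.3759 = 10.641128.
  gamma(1) = phi_1 gamma(0) = (0.79)(10.641128) = 8.406491.
Therefore gamma(1) = 8.4065 (to 4 decimal places).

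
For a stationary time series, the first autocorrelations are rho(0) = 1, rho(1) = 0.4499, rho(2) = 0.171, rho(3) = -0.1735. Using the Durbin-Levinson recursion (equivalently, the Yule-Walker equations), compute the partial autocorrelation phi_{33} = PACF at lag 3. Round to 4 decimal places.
\phi_{33} = -0.2960

The PACF at lag k is phi_{kk}, the last component of the solution
to the Yule-Walker system G_k phi = r_k where
  (G_k)_{ij} = rho(|i - j|), (r_k)_i = rho(i), i,j = 1..k.
Equivalently, Durbin-Levinson gives phi_{kk} iteratively:
  phi_{11} = rho(1)
  phi_{kk} = [rho(k) - sum_{j=1..k-1} phi_{k-1,j} rho(k-j)]
            / [1 - sum_{j=1..k-1} phi_{k-1,j} rho(j)],
  phi_{k,j} = phi_{k-1,j} - phi_{kk} phi_{k-1,k-j},  j = 1..k-1.
Step k = 1:
  phi_11 = rho(1) = 0.4499.
Step k = 2:
  phi_22 = [rho(2) - phi_11 rho(1)] / [1 - phi_11 rho(1)] = [0.171 - (0.4499)(0.4499)] / [1 - (0.4499)(0.4499)]
         = -0.03141001 / 0.79758999 = -0.039381.
  Update: phi_21 = phi_11 - phi_22 phi_11 = 0.4499 - (-0.039381)(0.4499) = 0.467618.
Step k = 3:
  phi_33 = [rho(3) - phi_21 rho(2) - phi_22 rho(1)] / [1 - phi_21 rho(1) - phi_22 rho(2)]
    numerator   = -0.1735 - (0.467618)(0.171) - (-0.039381)(0.4499) = -0.23574503
    denominator = 1 - (0.467618)(0.4499) - (-0.039381)(0.171) = 0.79635303
  phi_33 = -0.23574503 / 0.79635303 = -0.296.
Therefore phi_{33} = -0.2960.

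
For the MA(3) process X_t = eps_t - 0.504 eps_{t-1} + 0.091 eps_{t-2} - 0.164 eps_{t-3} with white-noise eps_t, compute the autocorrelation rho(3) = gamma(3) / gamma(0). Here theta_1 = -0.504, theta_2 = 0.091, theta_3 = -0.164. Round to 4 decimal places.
\rho(3) = -0.1272

For an MA(q) process with theta_0 = 1, the autocovariance is
  gamma(k) = sigma^2 * sum_{i=0..q-k} theta_i * theta_{i+k},
and rho(k) = gamma(k) / gamma(0). Sigma^2 cancels.
  numerator   = (1)*(-0.164) = -0.164.
  denominator = (1)^2 + (-0.504)^2 + (0.091)^2 + (-0.164)^2 = 1.289193.
  rho(3) = -0.164 / 1.289193 = -0.1272.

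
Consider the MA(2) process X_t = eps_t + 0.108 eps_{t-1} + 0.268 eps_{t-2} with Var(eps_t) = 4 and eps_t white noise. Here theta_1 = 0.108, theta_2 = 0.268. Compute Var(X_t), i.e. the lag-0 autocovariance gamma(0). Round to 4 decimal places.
\gamma(0) = 4.3340

For an MA(q) process X_t = eps_t + sum_i theta_i eps_{t-i} with
Var(eps_t) = sigma^2, the variance is
  gamma(0) = sigma^2 * (1 + sum_i theta_i^2).
  sum_i theta_i^2 = (0.108)^2 + (0.268)^2 = 0.011664 + 0.071824 = 0.083488.
  gamma(0) = 4 * (1 + 0.083488) = 4 * 1.083488 = 4.333952, which rounds to 4.3340.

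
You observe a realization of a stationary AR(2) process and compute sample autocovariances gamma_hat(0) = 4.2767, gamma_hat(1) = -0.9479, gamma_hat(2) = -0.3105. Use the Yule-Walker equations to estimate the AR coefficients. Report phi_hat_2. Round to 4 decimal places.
\hat\phi_{2} = -0.1280

The Yule-Walker equations for an AR(p) process read, in matrix form,
  Gamma_p phi = r_p,   with   (Gamma_p)_{ij} = gamma(|i - j|),
                       (r_p)_i = gamma(i),   i,j = 1..p.
Substitute the sample gammas (Toeplitz matrix and right-hand side of size 2):
  Gamma_p = [[4.2767, -0.9479], [-0.9479, 4.2767]]
  r_p     = [-0.9479, -0.3105]
Written out:
  4.2767 phi_1 - 0.9479 phi_2 = -0.9479
  -0.9479 phi_1 + 4.2767 phi_2 = -0.3105
Solve by Cramer's rule:
  det = gamma(0)^2 - gamma(1)^2 = (4.2767)^2 - (-0.9479)^2 = 18.29016289 - 0.89851441 = 17.39164848
  phi_hat_1 = [gamma(1) gamma(0) - gamma(1) gamma(2)] / det = [(-0.9479)(4.2767) - (-0.9479)(-0.3105)] / 17.39164848 = -4.34820688 / 17.39164848 = -0.25
  phi_hat_2 = [gamma(0) gamma(2) - gamma(1)^2] / det = [(4.2767)(-0.3105) - (-0.9479)^2] / 17.39164848 = -2.22642976 / 17.39164848 = -0.128
So phi_hat = [-0.2500, -0.1280].
Therefore phi_hat_2 = -0.1280.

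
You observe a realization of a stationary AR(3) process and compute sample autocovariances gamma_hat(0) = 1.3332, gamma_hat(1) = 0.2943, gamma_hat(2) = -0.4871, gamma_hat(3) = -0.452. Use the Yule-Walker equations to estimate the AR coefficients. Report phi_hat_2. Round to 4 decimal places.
\hat\phi_{2} = -0.3830

The Yule-Walker equations for an AR(p) process read, in matrix form,
  Gamma_p phi = r_p,   with   (Gamma_p)_{ij} = gamma(|i - j|),
                       (r_p)_i = gamma(i),   i,j = 1..p.
Substitute the sample gammas (Toeplitz matrix and right-hand side of size 3):
  Gamma_p = [[1.3332, 0.2943, -0.4871], [0.2943, 1.3332, 0.2943], [-0.4871, 0.2943, 1.3332]]
  r_p     = [0.2943, -0.4871, -0.452]
Written out (R1..R3):
  (R1) 1.3332 phi_1 + 0.2943 phi_2 - 0.4871 phi_3 = 0.2943
  (R2) 0.2943 phi_1 + 1.3332 phi_2 + 0.2943 phi_3 = -0.4871
  (R3) -0.4871 phi_1 + 0.2943 phi_2 + 1.3332 phi_3 = -0.452
Gaussian elimination:
  R2 <- R2 - (0.2943/1.3332) R1 = R2 - (0.220747) R1:  1.268234 phi_2 + 0.401826 phi_3 = -0.552066
  R3 <- R3 - (-0.4871/1.3332) R1 = R3 - (-0.365362) R1:  0.401826 phi_2 + 1.155232 phi_3 = -0.344474
  R3 <- R3 - (0.401826/1.268234) R2 = R3 - (0.316839) R2:  1.027918 phi_3 = -0.169558
Back-substitution:
  phi_hat_3 = -0.169558 / 1.027918 = -0.164953
  phi_hat_2 = (-0.552066 - (0.401826)(-0.164953)) / 1.268234 = -0.383039
  phi_hat_1 = (0.2943 - (0.2943)(-0.383039) - (-0.4871)(-0.164953)) / 1.3332 = 0.245034
So phi_hat = [0.2450, -0.3830, -0.1650].
Therefore phi_hat_2 = -0.3830.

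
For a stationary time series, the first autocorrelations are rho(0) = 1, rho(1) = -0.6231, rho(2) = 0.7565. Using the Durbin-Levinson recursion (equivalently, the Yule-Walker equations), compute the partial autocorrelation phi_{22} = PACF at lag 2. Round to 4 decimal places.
\phi_{22} = 0.6020

The PACF at lag k is phi_{kk}, the last component of the solution
to the Yule-Walker system G_k phi = r_k where
  (G_k)_{ij} = rho(|i - j|), (r_k)_i = rho(i), i,j = 1..k.
Equivalently, Durbin-Levinson gives phi_{kk} iteratively:
  phi_{11} = rho(1)
  phi_{kk} = [rho(k) - sum_{j=1..k-1} phi_{k-1,j} rho(k-j)]
            / [1 - sum_{j=1..k-1} phi_{k-1,j} rho(j)],
  phi_{k,j} = phi_{k-1,j} - phi_{kk} phi_{k-1,k-j},  j = 1..k-1.
Step k = 1:
  phi_11 = rho(1) = -0.6231.
Step k = 2:
  phi_22 = [rho(2) - phi_11 rho(1)] / [1 - phi_11 rho(1)] = [0.7565 - (-0.6231)(-0.6231)] / [1 - (-0.6231)(-0.6231)]
         = 0.36824639 / 0.61174639 = 0.602.
Therefore phi_{22} = 0.6020.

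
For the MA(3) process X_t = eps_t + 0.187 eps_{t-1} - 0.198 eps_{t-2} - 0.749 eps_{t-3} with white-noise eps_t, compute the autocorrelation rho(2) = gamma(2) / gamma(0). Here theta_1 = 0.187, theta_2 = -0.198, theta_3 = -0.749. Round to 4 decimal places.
\rho(2) = -0.2067

For an MA(q) process with theta_0 = 1, the autocovariance is
  gamma(k) = sigma^2 * sum_{i=0..q-k} theta_i * theta_{i+k},
and rho(k) = gamma(k) / gamma(0). Sigma^2 cancels.
  numerator   = (1)*(-0.198) + (0.187)*(-0.749) = -0.338063.
  denominator = (1)^2 + (0.187)^2 + (-0.198)^2 + (-0.749)^2 = 1.635174.
  rho(2) = -0.338063 / 1.635174 = -0.2067.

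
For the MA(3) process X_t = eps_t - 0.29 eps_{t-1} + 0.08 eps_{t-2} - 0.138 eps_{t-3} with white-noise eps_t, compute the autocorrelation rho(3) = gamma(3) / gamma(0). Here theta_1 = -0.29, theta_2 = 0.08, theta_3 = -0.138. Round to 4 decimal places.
\rho(3) = -0.1244

For an MA(q) process with theta_0 = 1, the autocovariance is
  gamma(k) = sigma^2 * sum_{i=0..q-k} theta_i * theta_{i+k},
and rho(k) = gamma(k) / gamma(0). Sigma^2 cancels.
  numerator   = (1)*(-0.138) = -0.138.
  denominator = (1)^2 + (-0.29)^2 + (0.08)^2 + (-0.138)^2 = 1.109544.
  rho(3) = -0.138 / 1.109544 = -0.1244.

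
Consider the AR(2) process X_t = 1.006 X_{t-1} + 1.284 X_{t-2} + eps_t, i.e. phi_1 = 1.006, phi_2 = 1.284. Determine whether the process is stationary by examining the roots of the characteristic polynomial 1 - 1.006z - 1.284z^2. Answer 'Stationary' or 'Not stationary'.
\text{Not stationary}

The AR(p) characteristic polynomial is P(z) = 1 - 1.006z - 1.284z^2.
Stationarity requires all roots to lie outside the unit circle, i.e. |z| > 1 for every root.
Set 1 + (-1.006) z + (-1.284) z^2 = 0, i.e. a z^2 + b z + c = 0 with a = -1.284, b = -1.006, c = 1.
Discriminant D = b^2 - 4ac = (-1.006)^2 - 4*(-1.284)*1 = 1.012036 - (-5.136) = 6.148036.
D >= 0, so the roots are real: z = (-b +/- sqrt(D)) / (2a) = (1.006 +/- 2.479523) / (-2.568).
  z_1 = (1.006 + 2.479523) / (-2.568) = -1.3573,   |z_1| = 1.3573.
  z_2 = (1.006 - 2.479523) / (-2.568) = 0.5738,   |z_2| = 0.5738.
Moduli of all roots: 1.3573, 0.5738.
All moduli strictly greater than 1? No.
Verdict: Not stationary.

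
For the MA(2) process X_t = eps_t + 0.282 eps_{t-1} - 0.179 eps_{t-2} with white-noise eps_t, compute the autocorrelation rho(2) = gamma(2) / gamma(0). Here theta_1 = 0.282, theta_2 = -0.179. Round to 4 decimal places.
\rho(2) = -0.1610

For an MA(q) process with theta_0 = 1, the autocovariance is
  gamma(k) = sigma^2 * sum_{i=0..q-k} theta_i * theta_{i+k},
and rho(k) = gamma(k) / gamma(0). Sigma^2 cancels.
  numerator   = (1)*(-0.179) = -0.179.
  denominator = (1)^2 + (0.282)^2 + (-0.179)^2 = 1.111565.
  rho(2) = -0.179 / 1.111565 = -0.1610.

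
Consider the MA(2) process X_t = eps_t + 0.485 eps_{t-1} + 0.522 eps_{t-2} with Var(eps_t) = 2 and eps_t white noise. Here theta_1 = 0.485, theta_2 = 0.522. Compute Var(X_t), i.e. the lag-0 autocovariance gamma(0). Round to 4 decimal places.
\gamma(0) = 3.0154

For an MA(q) process X_t = eps_t + sum_i theta_i eps_{t-i} with
Var(eps_t) = sigma^2, the variance is
  gamma(0) = sigma^2 * (1 + sum_i theta_i^2).
  sum_i theta_i^2 = (0.485)^2 + (0.522)^2 = 0.235225 + 0.272484 = 0.507709.
  gamma(0) = 2 * (1 + 0.507709) = 2 * 1.507709 = 3.015418, which rounds to 3.0154.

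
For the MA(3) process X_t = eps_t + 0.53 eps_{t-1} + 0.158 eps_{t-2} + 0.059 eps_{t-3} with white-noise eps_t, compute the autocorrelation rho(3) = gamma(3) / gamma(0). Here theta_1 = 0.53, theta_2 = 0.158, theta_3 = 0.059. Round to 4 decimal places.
\rho(3) = 0.0451

For an MA(q) process with theta_0 = 1, the autocovariance is
  gamma(k) = sigma^2 * sum_{i=0..q-k} theta_i * theta_{i+k},
and rho(k) = gamma(k) / gamma(0). Sigma^2 cancels.
  numerator   = (1)*(0.059) = 0.059.
  denominator = (1)^2 + (0.53)^2 + (0.158)^2 + (0.059)^2 = 1.309345.
  rho(3) = 0.059 / 1.309345 = 0.0451.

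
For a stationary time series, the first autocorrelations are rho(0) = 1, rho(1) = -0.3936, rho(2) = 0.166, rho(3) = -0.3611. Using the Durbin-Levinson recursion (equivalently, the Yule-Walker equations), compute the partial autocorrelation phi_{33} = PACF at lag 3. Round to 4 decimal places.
\phi_{33} = -0.3449

The PACF at lag k is phi_{kk}, the last component of the solution
to the Yule-Walker system G_k phi = r_k where
  (G_k)_{ij} = rho(|i - j|), (r_k)_i = rho(i), i,j = 1..k.
Equivalently, Durbin-Levinson gives phi_{kk} iteratively:
  phi_{11} = rho(1)
  phi_{kk} = [rho(k) - sum_{j=1..k-1} phi_{k-1,j} rho(k-j)]
            / [1 - sum_{j=1..k-1} phi_{k-1,j} rho(j)],
  phi_{k,j} = phi_{k-1,j} - phi_{kk} phi_{k-1,k-j},  j = 1..k-1.
Step k = 1:
  phi_11 = rho(1) = -0.3936.
Step k = 2:
  phi_22 = [rho(2) - phi_11 rho(1)] / [1 - phi_11 rho(1)] = [0.166 - (-0.3936)(-0.3936)] / [1 - (-0.3936)(-0.3936)]
         = 0.01107904 / 0.84507904 = 0.01311.
  Update: phi_21 = phi_11 - phi_22 phi_11 = -0.3936 - (0.01311)(-0.3936) = -0.38844.
Step k = 3:
  phi_33 = [rho(3) - phi_21 rho(2) - phi_22 rho(1)] / [1 - phi_21 rho(1) - phi_22 rho(2)]
    numerator   = -0.3611 - (-0.38844)(0.166) - (0.01311)(-0.3936) = -0.29145886
    denominator = 1 - (-0.38844)(-0.3936) - (0.01311)(0.166) = 0.84493379
  phi_33 = -0.29145886 / 0.84493379 = -0.3449.
Therefore phi_{33} = -0.3449.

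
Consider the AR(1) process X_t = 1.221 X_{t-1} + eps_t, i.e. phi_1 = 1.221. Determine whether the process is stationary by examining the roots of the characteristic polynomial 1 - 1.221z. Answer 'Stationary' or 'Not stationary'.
\text{Not stationary}

The AR(p) characteristic polynomial is P(z) = 1 - 1.221z.
Stationarity requires all roots to lie outside the unit circle, i.e. |z| > 1 for every root.
This is linear in z: 1 + (-1.221) z = 0  =>  z = -1/(-1.221) = 0.819001,  |z| = 0.819001.
Moduli of all roots: 0.8190.
All moduli strictly greater than 1? No.
Verdict: Not stationary.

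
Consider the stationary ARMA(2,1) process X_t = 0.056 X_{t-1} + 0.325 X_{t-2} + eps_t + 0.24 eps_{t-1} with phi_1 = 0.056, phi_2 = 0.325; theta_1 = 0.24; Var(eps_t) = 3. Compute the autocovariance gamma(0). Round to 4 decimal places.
\gamma(0) = 3.7066

Multiply the model equation by X_{t-k} and take expectations. With theta_0 = psi_0 = 1 and psi_j the MA(infinity) weights, this gives
  gamma(k) - sum_i phi_i gamma(k-i) = c_k,
  c_k = sigma^2 * sum_{j=k..q} theta_j psi_{j-k}   (c_k = 0 for k > q),
using gamma(-m) = gamma(m).
psi-weights needed (psi_j = theta_j + sum_i phi_i psi_{j-i}):
  psi_1 = theta_1 + phi_1 = 0.24 + (0.056) = 0.296
Right-hand sides:
  c_0 = sigma^2 (1 + theta_1 psi_1) = 3 * (1 + (0.24)(0.296)) = 3 * 1.07104 = 3.21312
  c_1 = sigma^2 theta_1 = 3 * (0.24) = 0.72
  c_2 = 0
Equations for k = 0, 1, 2 (AR order 2, c_2 = 0):
  (E0) gamma(0) = phi_1 gamma(1) + phi_2 gamma(2) + c_0
  (E1) gamma(1) = phi_1 gamma(0) + phi_2 gamma(1) + c_1
  (E2) gamma(2) = phi_1 gamma(1) + phi_2 gamma(0)
From (E1): gamma(1) = A gamma(0) + B with
  A = phi_1 / (1 - phi_2) = 0.056 / 0.675 = 0.082963,   B = c_1 / (1 - phi_2) = 0.72 / 0.675 = 1.066667.
Insert (E2) into (E0): gamma(0) (1 - phi_2^2) = phi_1 (1 + phi_2) gamma(1) + c_0.
  phi_1 (1 + phi_2) = (0.056)(1.325) = 0.0742,   1 - phi_2^2 = 0.894375.
Replace gamma(1) by A gamma(0) + B and collect gamma(0):
  gamma(0) [0.894375 - (0.0742)(0.082963)] = (0.0742)(1.066667) + 3.21312
  gamma(0) * 0.888219 = 3.292267
  gamma(0) = 3.292267 / 0.888219 = 3.706593.
Therefore gamma(0) = 3.7066 (to 4 decimal places).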